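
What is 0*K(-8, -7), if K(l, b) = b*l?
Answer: 0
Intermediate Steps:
0*K(-8, -7) = 0*(-7*(-8)) = 0*56 = 0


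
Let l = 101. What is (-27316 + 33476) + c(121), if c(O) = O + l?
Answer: 6382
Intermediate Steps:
c(O) = 101 + O (c(O) = O + 101 = 101 + O)
(-27316 + 33476) + c(121) = (-27316 + 33476) + (101 + 121) = 6160 + 222 = 6382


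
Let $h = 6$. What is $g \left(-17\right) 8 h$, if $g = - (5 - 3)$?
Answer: $1632$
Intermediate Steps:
$g = -2$ ($g = \left(-1\right) 2 = -2$)
$g \left(-17\right) 8 h = \left(-2\right) \left(-17\right) 8 \cdot 6 = 34 \cdot 48 = 1632$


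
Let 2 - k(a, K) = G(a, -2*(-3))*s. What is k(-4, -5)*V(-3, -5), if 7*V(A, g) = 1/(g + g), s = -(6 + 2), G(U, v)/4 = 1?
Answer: -17/35 ≈ -0.48571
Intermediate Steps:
G(U, v) = 4 (G(U, v) = 4*1 = 4)
s = -8 (s = -1*8 = -8)
V(A, g) = 1/(14*g) (V(A, g) = 1/(7*(g + g)) = 1/(7*((2*g))) = (1/(2*g))/7 = 1/(14*g))
k(a, K) = 34 (k(a, K) = 2 - 4*(-8) = 2 - 1*(-32) = 2 + 32 = 34)
k(-4, -5)*V(-3, -5) = 34*((1/14)/(-5)) = 34*((1/14)*(-1/5)) = 34*(-1/70) = -17/35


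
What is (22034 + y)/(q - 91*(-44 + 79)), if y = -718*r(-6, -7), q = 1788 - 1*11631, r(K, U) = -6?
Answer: -13171/6514 ≈ -2.0220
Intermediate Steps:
q = -9843 (q = 1788 - 11631 = -9843)
y = 4308 (y = -718*(-6) = 4308)
(22034 + y)/(q - 91*(-44 + 79)) = (22034 + 4308)/(-9843 - 91*(-44 + 79)) = 26342/(-9843 - 91*35) = 26342/(-9843 - 3185) = 26342/(-13028) = 26342*(-1/13028) = -13171/6514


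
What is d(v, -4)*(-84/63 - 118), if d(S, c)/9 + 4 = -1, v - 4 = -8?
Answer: 5370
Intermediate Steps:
v = -4 (v = 4 - 8 = -4)
d(S, c) = -45 (d(S, c) = -36 + 9*(-1) = -36 - 9 = -45)
d(v, -4)*(-84/63 - 118) = -45*(-84/63 - 118) = -45*(-84*1/63 - 118) = -45*(-4/3 - 118) = -45*(-358/3) = 5370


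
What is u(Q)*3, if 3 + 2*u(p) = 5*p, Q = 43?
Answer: 318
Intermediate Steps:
u(p) = -3/2 + 5*p/2 (u(p) = -3/2 + (5*p)/2 = -3/2 + 5*p/2)
u(Q)*3 = (-3/2 + (5/2)*43)*3 = (-3/2 + 215/2)*3 = 106*3 = 318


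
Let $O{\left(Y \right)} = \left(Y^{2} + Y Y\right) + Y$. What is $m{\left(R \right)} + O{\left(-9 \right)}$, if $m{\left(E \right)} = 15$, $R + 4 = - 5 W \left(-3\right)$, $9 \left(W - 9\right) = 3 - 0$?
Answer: $168$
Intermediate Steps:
$W = \frac{28}{3}$ ($W = 9 + \frac{3 - 0}{9} = 9 + \frac{3 + 0}{9} = 9 + \frac{1}{9} \cdot 3 = 9 + \frac{1}{3} = \frac{28}{3} \approx 9.3333$)
$R = 136$ ($R = -4 + \left(-5\right) \frac{28}{3} \left(-3\right) = -4 - -140 = -4 + 140 = 136$)
$O{\left(Y \right)} = Y + 2 Y^{2}$ ($O{\left(Y \right)} = \left(Y^{2} + Y^{2}\right) + Y = 2 Y^{2} + Y = Y + 2 Y^{2}$)
$m{\left(R \right)} + O{\left(-9 \right)} = 15 - 9 \left(1 + 2 \left(-9\right)\right) = 15 - 9 \left(1 - 18\right) = 15 - -153 = 15 + 153 = 168$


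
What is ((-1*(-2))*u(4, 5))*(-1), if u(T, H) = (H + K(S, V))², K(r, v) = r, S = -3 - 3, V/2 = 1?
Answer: -2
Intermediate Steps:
V = 2 (V = 2*1 = 2)
S = -6
u(T, H) = (-6 + H)² (u(T, H) = (H - 6)² = (-6 + H)²)
((-1*(-2))*u(4, 5))*(-1) = ((-1*(-2))*(-6 + 5)²)*(-1) = (2*(-1)²)*(-1) = (2*1)*(-1) = 2*(-1) = -2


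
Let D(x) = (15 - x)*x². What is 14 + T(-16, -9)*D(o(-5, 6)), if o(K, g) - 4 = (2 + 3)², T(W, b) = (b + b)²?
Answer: -3814762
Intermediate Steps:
T(W, b) = 4*b² (T(W, b) = (2*b)² = 4*b²)
o(K, g) = 29 (o(K, g) = 4 + (2 + 3)² = 4 + 5² = 4 + 25 = 29)
D(x) = x²*(15 - x)
14 + T(-16, -9)*D(o(-5, 6)) = 14 + (4*(-9)²)*(29²*(15 - 1*29)) = 14 + (4*81)*(841*(15 - 29)) = 14 + 324*(841*(-14)) = 14 + 324*(-11774) = 14 - 3814776 = -3814762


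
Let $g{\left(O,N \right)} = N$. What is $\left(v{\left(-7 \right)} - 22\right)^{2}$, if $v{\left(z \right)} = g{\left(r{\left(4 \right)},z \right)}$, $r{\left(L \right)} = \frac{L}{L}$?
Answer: $841$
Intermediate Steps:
$r{\left(L \right)} = 1$
$v{\left(z \right)} = z$
$\left(v{\left(-7 \right)} - 22\right)^{2} = \left(-7 - 22\right)^{2} = \left(-29\right)^{2} = 841$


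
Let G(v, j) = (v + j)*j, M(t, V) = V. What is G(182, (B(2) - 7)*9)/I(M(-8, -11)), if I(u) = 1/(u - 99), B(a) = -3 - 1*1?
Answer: 903870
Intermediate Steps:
B(a) = -4 (B(a) = -3 - 1 = -4)
G(v, j) = j*(j + v) (G(v, j) = (j + v)*j = j*(j + v))
I(u) = 1/(-99 + u)
G(182, (B(2) - 7)*9)/I(M(-8, -11)) = (((-4 - 7)*9)*((-4 - 7)*9 + 182))/(1/(-99 - 11)) = ((-11*9)*(-11*9 + 182))/(1/(-110)) = (-99*(-99 + 182))/(-1/110) = -99*83*(-110) = -8217*(-110) = 903870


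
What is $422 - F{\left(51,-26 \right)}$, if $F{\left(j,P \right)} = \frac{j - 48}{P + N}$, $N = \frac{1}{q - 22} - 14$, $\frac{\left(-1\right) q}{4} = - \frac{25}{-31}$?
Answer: $\frac{4405196}{10437} \approx 422.07$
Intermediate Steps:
$q = - \frac{100}{31}$ ($q = - 4 \left(- \frac{25}{-31}\right) = - 4 \left(\left(-25\right) \left(- \frac{1}{31}\right)\right) = \left(-4\right) \frac{25}{31} = - \frac{100}{31} \approx -3.2258$)
$N = - \frac{10979}{782}$ ($N = \frac{1}{- \frac{100}{31} - 22} - 14 = \frac{1}{- \frac{782}{31}} - 14 = - \frac{31}{782} - 14 = - \frac{10979}{782} \approx -14.04$)
$F{\left(j,P \right)} = \frac{-48 + j}{- \frac{10979}{782} + P}$ ($F{\left(j,P \right)} = \frac{j - 48}{P - \frac{10979}{782}} = \frac{-48 + j}{- \frac{10979}{782} + P}$)
$422 - F{\left(51,-26 \right)} = 422 - \frac{782 \left(-48 + 51\right)}{-10979 + 782 \left(-26\right)} = 422 - 782 \frac{1}{-10979 - 20332} \cdot 3 = 422 - 782 \frac{1}{-31311} \cdot 3 = 422 - 782 \left(- \frac{1}{31311}\right) 3 = 422 - - \frac{782}{10437} = 422 + \frac{782}{10437} = \frac{4405196}{10437}$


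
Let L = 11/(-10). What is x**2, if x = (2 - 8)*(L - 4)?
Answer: 23409/25 ≈ 936.36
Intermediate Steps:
L = -11/10 (L = 11*(-1/10) = -11/10 ≈ -1.1000)
x = 153/5 (x = (2 - 8)*(-11/10 - 4) = -6*(-51/10) = 153/5 ≈ 30.600)
x**2 = (153/5)**2 = 23409/25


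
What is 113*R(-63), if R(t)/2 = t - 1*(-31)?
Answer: -7232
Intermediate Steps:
R(t) = 62 + 2*t (R(t) = 2*(t - 1*(-31)) = 2*(t + 31) = 2*(31 + t) = 62 + 2*t)
113*R(-63) = 113*(62 + 2*(-63)) = 113*(62 - 126) = 113*(-64) = -7232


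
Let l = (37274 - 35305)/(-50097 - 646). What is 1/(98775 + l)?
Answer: 4613/455648896 ≈ 1.0124e-5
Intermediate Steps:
l = -179/4613 (l = 1969/(-50743) = 1969*(-1/50743) = -179/4613 ≈ -0.038803)
1/(98775 + l) = 1/(98775 - 179/4613) = 1/(455648896/4613) = 4613/455648896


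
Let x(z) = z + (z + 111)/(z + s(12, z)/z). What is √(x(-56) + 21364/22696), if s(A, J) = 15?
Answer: 7*I*√365550789869598/17878774 ≈ 7.4857*I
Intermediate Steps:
x(z) = z + (111 + z)/(z + 15/z) (x(z) = z + (z + 111)/(z + 15/z) = z + (111 + z)/(z + 15/z))
√(x(-56) + 21364/22696) = √(-56*(126 - 56 + (-56)²)/(15 + (-56)²) + 21364/22696) = √(-56*(126 - 56 + 3136)/(15 + 3136) + 21364*(1/22696)) = √(-56*3206/3151 + 5341/5674) = √(-56*1/3151*3206 + 5341/5674) = √(-179536/3151 + 5341/5674) = √(-1001857773/17878774) = 7*I*√365550789869598/17878774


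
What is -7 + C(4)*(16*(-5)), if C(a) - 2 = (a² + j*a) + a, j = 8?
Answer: -4327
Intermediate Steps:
C(a) = 2 + a² + 9*a (C(a) = 2 + ((a² + 8*a) + a) = 2 + (a² + 9*a) = 2 + a² + 9*a)
-7 + C(4)*(16*(-5)) = -7 + (2 + 4² + 9*4)*(16*(-5)) = -7 + (2 + 16 + 36)*(-80) = -7 + 54*(-80) = -7 - 4320 = -4327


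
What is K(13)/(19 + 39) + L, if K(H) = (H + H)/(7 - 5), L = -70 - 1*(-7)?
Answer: -3641/58 ≈ -62.776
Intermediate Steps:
L = -63 (L = -70 + 7 = -63)
K(H) = H (K(H) = (2*H)/2 = (2*H)*(1/2) = H)
K(13)/(19 + 39) + L = 13/(19 + 39) - 63 = 13/58 - 63 = -3641/58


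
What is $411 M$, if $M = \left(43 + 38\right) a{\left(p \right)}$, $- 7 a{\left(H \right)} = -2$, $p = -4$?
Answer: $\frac{66582}{7} \approx 9511.7$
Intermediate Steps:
$a{\left(H \right)} = \frac{2}{7}$ ($a{\left(H \right)} = \left(- \frac{1}{7}\right) \left(-2\right) = \frac{2}{7}$)
$M = \frac{162}{7}$ ($M = \left(43 + 38\right) \frac{2}{7} = 81 \cdot \frac{2}{7} = \frac{162}{7} \approx 23.143$)
$411 M = 411 \cdot \frac{162}{7} = \frac{66582}{7}$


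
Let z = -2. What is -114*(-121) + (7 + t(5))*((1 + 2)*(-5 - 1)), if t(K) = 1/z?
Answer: 13677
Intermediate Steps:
t(K) = -1/2 (t(K) = 1/(-2) = -1/2)
-114*(-121) + (7 + t(5))*((1 + 2)*(-5 - 1)) = -114*(-121) + (7 - 1/2)*((1 + 2)*(-5 - 1)) = 13794 + 13*(3*(-6))/2 = 13794 + (13/2)*(-18) = 13794 - 117 = 13677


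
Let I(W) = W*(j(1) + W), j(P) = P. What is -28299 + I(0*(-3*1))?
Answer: -28299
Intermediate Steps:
I(W) = W*(1 + W)
-28299 + I(0*(-3*1)) = -28299 + (0*(-3*1))*(1 + 0*(-3*1)) = -28299 + (0*(-3))*(1 + 0*(-3)) = -28299 + 0*(1 + 0) = -28299 + 0*1 = -28299 + 0 = -28299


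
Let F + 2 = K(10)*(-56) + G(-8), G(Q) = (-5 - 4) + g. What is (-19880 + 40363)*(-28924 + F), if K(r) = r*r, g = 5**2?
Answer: -706868330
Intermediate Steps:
g = 25
G(Q) = 16 (G(Q) = (-5 - 4) + 25 = -9 + 25 = 16)
K(r) = r**2
F = -5586 (F = -2 + (10**2*(-56) + 16) = -2 + (100*(-56) + 16) = -2 + (-5600 + 16) = -2 - 5584 = -5586)
(-19880 + 40363)*(-28924 + F) = (-19880 + 40363)*(-28924 - 5586) = 20483*(-34510) = -706868330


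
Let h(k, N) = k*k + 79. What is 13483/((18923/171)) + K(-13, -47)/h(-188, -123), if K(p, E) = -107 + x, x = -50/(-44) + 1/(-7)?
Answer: 12577028291231/103227652066 ≈ 121.84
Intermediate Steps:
x = 153/154 (x = -50*(-1/44) + 1*(-⅐) = 25/22 - ⅐ = 153/154 ≈ 0.99351)
h(k, N) = 79 + k² (h(k, N) = k² + 79 = 79 + k²)
K(p, E) = -16325/154 (K(p, E) = -107 + 153/154 = -16325/154)
13483/((18923/171)) + K(-13, -47)/h(-188, -123) = 13483/((18923/171)) - 16325/(154*(79 + (-188)²)) = 13483/((18923*(1/171))) - 16325/(154*(79 + 35344)) = 13483/(18923/171) - 16325/154/35423 = 13483*(171/18923) - 16325/154*1/35423 = 2305593/18923 - 16325/5455142 = 12577028291231/103227652066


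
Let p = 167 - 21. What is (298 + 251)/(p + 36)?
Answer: 549/182 ≈ 3.0165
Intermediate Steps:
p = 146
(298 + 251)/(p + 36) = (298 + 251)/(146 + 36) = 549/182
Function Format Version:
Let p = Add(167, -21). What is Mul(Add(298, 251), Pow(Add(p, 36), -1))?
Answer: Rational(549, 182) ≈ 3.0165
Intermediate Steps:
p = 146
Mul(Add(298, 251), Pow(Add(p, 36), -1)) = Mul(Add(298, 251), Pow(Add(146, 36), -1)) = Mul(549, Pow(182, -1)) = Mul(549, Rational(1, 182)) = Rational(549, 182)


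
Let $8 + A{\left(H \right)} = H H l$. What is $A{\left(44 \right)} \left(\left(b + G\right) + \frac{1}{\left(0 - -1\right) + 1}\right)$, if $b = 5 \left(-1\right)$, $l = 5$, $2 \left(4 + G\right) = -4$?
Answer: $-101556$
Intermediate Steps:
$G = -6$ ($G = -4 + \frac{1}{2} \left(-4\right) = -4 - 2 = -6$)
$b = -5$
$A{\left(H \right)} = -8 + 5 H^{2}$ ($A{\left(H \right)} = -8 + H H 5 = -8 + H^{2} \cdot 5 = -8 + 5 H^{2}$)
$A{\left(44 \right)} \left(\left(b + G\right) + \frac{1}{\left(0 - -1\right) + 1}\right) = \left(-8 + 5 \cdot 44^{2}\right) \left(\left(-5 - 6\right) + \frac{1}{\left(0 - -1\right) + 1}\right) = \left(-8 + 5 \cdot 1936\right) \left(-11 + \frac{1}{\left(0 + 1\right) + 1}\right) = \left(-8 + 9680\right) \left(-11 + \frac{1}{1 + 1}\right) = 9672 \left(-11 + \frac{1}{2}\right) = 9672 \left(- \frac{21}{2}\right) = -101556$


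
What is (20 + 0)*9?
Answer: 180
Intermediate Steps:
(20 + 0)*9 = 20*9 = 180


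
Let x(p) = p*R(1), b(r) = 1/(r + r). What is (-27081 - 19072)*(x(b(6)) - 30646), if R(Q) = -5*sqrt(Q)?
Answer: 16973088821/12 ≈ 1.4144e+9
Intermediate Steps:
b(r) = 1/(2*r)
x(p) = -5*p (x(p) = p*(-5*sqrt(1)) = p*(-5*1) = p*(-5) = -5*p)
(-27081 - 19072)*(x(b(6)) - 30646) = (-27081 - 19072)*(-5/(2*6) - 30646) = -46153*(-5/(2*6) - 30646) = -46153*(-5*1/12 - 30646) = -46153*(-5/12 - 30646) = -46153*(-367757/12) = 16973088821/12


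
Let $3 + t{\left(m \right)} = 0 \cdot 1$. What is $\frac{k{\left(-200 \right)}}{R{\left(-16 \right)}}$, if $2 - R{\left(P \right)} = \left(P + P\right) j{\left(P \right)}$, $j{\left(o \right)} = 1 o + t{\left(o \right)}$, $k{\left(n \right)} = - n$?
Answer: $- \frac{100}{303} \approx -0.33003$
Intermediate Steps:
$t{\left(m \right)} = -3$ ($t{\left(m \right)} = -3 + 0 \cdot 1 = -3 + 0 = -3$)
$j{\left(o \right)} = -3 + o$ ($j{\left(o \right)} = 1 o - 3 = o - 3 = -3 + o$)
$R{\left(P \right)} = 2 - 2 P \left(-3 + P\right)$ ($R{\left(P \right)} = 2 - \left(P + P\right) \left(-3 + P\right) = 2 - 2 P \left(-3 + P\right)$)
$\frac{k{\left(-200 \right)}}{R{\left(-16 \right)}} = \frac{\left(-1\right) \left(-200\right)}{2 - - 32 \left(-3 - 16\right)} = \frac{200}{2 - \left(-32\right) \left(-19\right)} = \frac{200}{2 - 608} = \frac{200}{-606} = 200 \left(- \frac{1}{606}\right) = - \frac{100}{303}$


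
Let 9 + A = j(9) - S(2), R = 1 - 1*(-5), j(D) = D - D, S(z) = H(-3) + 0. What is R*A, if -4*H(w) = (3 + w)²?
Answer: -54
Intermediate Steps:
H(w) = -(3 + w)²/4
S(z) = 0 (S(z) = -(3 - 3)²/4 + 0 = -¼*0² + 0 = -¼*0 + 0 = 0 + 0 = 0)
j(D) = 0
R = 6 (R = 1 + 5 = 6)
A = -9 (A = -9 + (0 - 1*0) = -9 + (0 + 0) = -9 + 0 = -9)
R*A = 6*(-9) = -54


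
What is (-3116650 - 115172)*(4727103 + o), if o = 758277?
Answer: -17727771762360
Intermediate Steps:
(-3116650 - 115172)*(4727103 + o) = (-3116650 - 115172)*(4727103 + 758277) = -3231822*5485380 = -17727771762360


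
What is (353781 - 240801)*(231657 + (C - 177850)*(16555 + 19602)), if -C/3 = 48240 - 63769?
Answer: -536185526749320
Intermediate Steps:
C = 46587 (C = -3*(48240 - 63769) = -3*(-15529) = 46587)
(353781 - 240801)*(231657 + (C - 177850)*(16555 + 19602)) = (353781 - 240801)*(231657 + (46587 - 177850)*(16555 + 19602)) = 112980*(231657 - 131263*36157) = 112980*(231657 - 4746076291) = 112980*(-4745844634) = -536185526749320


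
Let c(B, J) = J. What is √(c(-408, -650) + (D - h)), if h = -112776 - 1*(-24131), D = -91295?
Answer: 10*I*√33 ≈ 57.446*I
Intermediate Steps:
h = -88645 (h = -112776 + 24131 = -88645)
√(c(-408, -650) + (D - h)) = √(-650 + (-91295 - 1*(-88645))) = √(-650 + (-91295 + 88645)) = √(-650 - 2650) = √(-3300) = 10*I*√33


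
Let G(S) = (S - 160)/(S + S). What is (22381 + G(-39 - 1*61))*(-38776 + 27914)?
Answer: -1215582713/5 ≈ -2.4312e+8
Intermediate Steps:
G(S) = (-160 + S)/(2*S) (G(S) = (-160 + S)/((2*S)) = (-160 + S)*(1/(2*S)) = (-160 + S)/(2*S))
(22381 + G(-39 - 1*61))*(-38776 + 27914) = (22381 + (-160 + (-39 - 1*61))/(2*(-39 - 1*61)))*(-38776 + 27914) = (22381 + (-160 + (-39 - 61))/(2*(-39 - 61)))*(-10862) = (22381 + (½)*(-160 - 100)/(-100))*(-10862) = (22381 + (½)*(-1/100)*(-260))*(-10862) = (22381 + 13/10)*(-10862) = (223823/10)*(-10862) = -1215582713/5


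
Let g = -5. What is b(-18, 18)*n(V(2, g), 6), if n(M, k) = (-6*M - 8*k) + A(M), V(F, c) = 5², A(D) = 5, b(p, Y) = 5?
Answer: -965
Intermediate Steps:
V(F, c) = 25
n(M, k) = 5 - 8*k - 6*M (n(M, k) = (-6*M - 8*k) + 5 = (-8*k - 6*M) + 5 = 5 - 8*k - 6*M)
b(-18, 18)*n(V(2, g), 6) = 5*(5 - 8*6 - 6*25) = 5*(5 - 48 - 150) = 5*(-193) = -965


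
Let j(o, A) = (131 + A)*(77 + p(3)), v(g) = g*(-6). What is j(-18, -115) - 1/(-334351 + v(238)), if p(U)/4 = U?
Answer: 478149297/335779 ≈ 1424.0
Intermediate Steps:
v(g) = -6*g
p(U) = 4*U
j(o, A) = 11659 + 89*A (j(o, A) = (131 + A)*(77 + 4*3) = (131 + A)*(77 + 12) = (131 + A)*89 = 11659 + 89*A)
j(-18, -115) - 1/(-334351 + v(238)) = (11659 + 89*(-115)) - 1/(-334351 - 6*238) = (11659 - 10235) - 1/(-334351 - 1428) = 1424 - 1/(-335779) = 1424 - 1*(-1/335779) = 1424 + 1/335779 = 478149297/335779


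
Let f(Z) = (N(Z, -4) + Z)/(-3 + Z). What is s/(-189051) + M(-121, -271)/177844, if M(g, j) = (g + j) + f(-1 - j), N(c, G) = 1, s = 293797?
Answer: -1552277176711/997440385972 ≈ -1.5563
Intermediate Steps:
f(Z) = (1 + Z)/(-3 + Z)
M(g, j) = g + j - j/(-4 - j) (M(g, j) = (g + j) + (1 + (-1 - j))/(-3 + (-1 - j)) = (g + j) + (-j)/(-4 - j) = (g + j) - j/(-4 - j) = g + j - j/(-4 - j))
s/(-189051) + M(-121, -271)/177844 = 293797/(-189051) + ((-271 + (4 - 271)*(-121 - 271))/(4 - 271))/177844 = 293797*(-1/189051) + ((-271 - 267*(-392))/(-267))*(1/177844) = -293797/189051 - (-271 + 104664)/267*(1/177844) = -293797/189051 - 1/267*104393*(1/177844) = -293797/189051 - 104393/267*1/177844 = -293797/189051 - 104393/47484348 = -1552277176711/997440385972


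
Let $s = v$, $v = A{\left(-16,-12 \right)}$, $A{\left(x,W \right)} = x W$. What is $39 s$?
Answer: $7488$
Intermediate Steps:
$A{\left(x,W \right)} = W x$
$v = 192$ ($v = \left(-12\right) \left(-16\right) = 192$)
$s = 192$
$39 s = 39 \cdot 192 = 7488$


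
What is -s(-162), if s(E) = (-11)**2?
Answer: -121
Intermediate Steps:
s(E) = 121
-s(-162) = -1*121 = -121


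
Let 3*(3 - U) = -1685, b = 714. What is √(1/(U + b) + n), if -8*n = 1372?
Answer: I*√630898289/1918 ≈ 13.096*I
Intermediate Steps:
U = 1694/3 (U = 3 - ⅓*(-1685) = 3 + 1685/3 = 1694/3 ≈ 564.67)
n = -343/2 (n = -⅛*1372 = -343/2 ≈ -171.50)
√(1/(U + b) + n) = √(1/(1694/3 + 714) - 343/2) = √(1/(3836/3) - 343/2) = √(3/3836 - 343/2) = √(-657871/3836) = I*√630898289/1918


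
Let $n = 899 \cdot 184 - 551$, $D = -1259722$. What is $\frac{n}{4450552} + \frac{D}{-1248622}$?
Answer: $\frac{2906156166287}{2778528569672} \approx 1.0459$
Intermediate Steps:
$n = 164865$ ($n = 165416 - 551 = 164865$)
$\frac{n}{4450552} + \frac{D}{-1248622} = \frac{164865}{4450552} - \frac{1259722}{-1248622} = 164865 \cdot \frac{1}{4450552} - - \frac{629861}{624311} = \frac{164865}{4450552} + \frac{629861}{624311} = \frac{2906156166287}{2778528569672}$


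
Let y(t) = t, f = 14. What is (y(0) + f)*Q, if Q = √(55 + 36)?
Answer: 14*√91 ≈ 133.55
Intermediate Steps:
Q = √91 ≈ 9.5394
(y(0) + f)*Q = (0 + 14)*√91 = 14*√91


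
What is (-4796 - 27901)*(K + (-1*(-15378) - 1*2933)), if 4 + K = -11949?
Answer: -16086924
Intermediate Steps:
K = -11953 (K = -4 - 11949 = -11953)
(-4796 - 27901)*(K + (-1*(-15378) - 1*2933)) = (-4796 - 27901)*(-11953 + (-1*(-15378) - 1*2933)) = -32697*(-11953 + (15378 - 2933)) = -32697*(-11953 + 12445) = -32697*492 = -16086924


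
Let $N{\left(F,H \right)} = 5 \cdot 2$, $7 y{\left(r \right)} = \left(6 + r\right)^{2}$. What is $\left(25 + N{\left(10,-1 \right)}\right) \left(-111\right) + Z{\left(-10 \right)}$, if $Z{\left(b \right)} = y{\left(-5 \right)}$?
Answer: $- \frac{27194}{7} \approx -3884.9$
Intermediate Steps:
$y{\left(r \right)} = \frac{\left(6 + r\right)^{2}}{7}$
$Z{\left(b \right)} = \frac{1}{7}$ ($Z{\left(b \right)} = \frac{\left(6 - 5\right)^{2}}{7} = \frac{1^{2}}{7} = \frac{1}{7} \cdot 1 = \frac{1}{7}$)
$N{\left(F,H \right)} = 10$
$\left(25 + N{\left(10,-1 \right)}\right) \left(-111\right) + Z{\left(-10 \right)} = \left(25 + 10\right) \left(-111\right) + \frac{1}{7} = 35 \left(-111\right) + \frac{1}{7} = -3885 + \frac{1}{7} = - \frac{27194}{7}$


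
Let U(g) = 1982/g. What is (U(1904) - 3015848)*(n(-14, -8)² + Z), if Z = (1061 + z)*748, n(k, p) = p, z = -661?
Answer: -15343085213920/17 ≈ -9.0253e+11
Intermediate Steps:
Z = 299200 (Z = (1061 - 661)*748 = 400*748 = 299200)
(U(1904) - 3015848)*(n(-14, -8)² + Z) = (1982/1904 - 3015848)*((-8)² + 299200) = (1982*(1/1904) - 3015848)*(64 + 299200) = (991/952 - 3015848)*299264 = -2871086305/952*299264 = -15343085213920/17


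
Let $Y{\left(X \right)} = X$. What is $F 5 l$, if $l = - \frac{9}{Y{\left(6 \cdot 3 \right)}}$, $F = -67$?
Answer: $\frac{335}{2} \approx 167.5$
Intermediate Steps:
$l = - \frac{1}{2}$ ($l = - \frac{9}{6 \cdot 3} = - \frac{9}{18} = \left(-9\right) \frac{1}{18} = - \frac{1}{2} \approx -0.5$)
$F 5 l = \left(-67\right) 5 \left(- \frac{1}{2}\right) = \left(-335\right) \left(- \frac{1}{2}\right) = \frac{335}{2}$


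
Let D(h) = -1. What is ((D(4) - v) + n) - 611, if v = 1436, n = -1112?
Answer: -3160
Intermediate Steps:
((D(4) - v) + n) - 611 = ((-1 - 1*1436) - 1112) - 611 = ((-1 - 1436) - 1112) - 611 = (-1437 - 1112) - 611 = -2549 - 611 = -3160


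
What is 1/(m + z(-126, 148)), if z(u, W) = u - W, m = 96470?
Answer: 1/96196 ≈ 1.0395e-5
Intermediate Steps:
1/(m + z(-126, 148)) = 1/(96470 + (-126 - 1*148)) = 1/(96470 + (-126 - 148)) = 1/(96470 - 274) = 1/96196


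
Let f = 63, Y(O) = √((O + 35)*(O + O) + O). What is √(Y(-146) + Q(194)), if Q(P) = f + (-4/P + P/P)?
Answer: √(601982 + 9409*√32266)/97 ≈ 15.608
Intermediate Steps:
Y(O) = √(O + 2*O*(35 + O)) (Y(O) = √((35 + O)*(2*O) + O) = √(2*O*(35 + O) + O) = √(O + 2*O*(35 + O)))
Q(P) = 64 - 4/P (Q(P) = 63 + (-4/P + P/P) = 63 + (-4/P + 1) = 63 + (1 - 4/P) = 64 - 4/P)
√(Y(-146) + Q(194)) = √(√(-146*(71 + 2*(-146))) + (64 - 4/194)) = √(√(-146*(71 - 292)) + (64 - 4*1/194)) = √(√(-146*(-221)) + (64 - 2/97)) = √(√32266 + 6206/97) = √(6206/97 + √32266)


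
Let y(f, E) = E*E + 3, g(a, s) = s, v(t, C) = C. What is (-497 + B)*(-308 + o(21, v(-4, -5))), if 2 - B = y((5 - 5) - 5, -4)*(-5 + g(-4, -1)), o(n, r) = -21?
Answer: 125349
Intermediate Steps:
y(f, E) = 3 + E² (y(f, E) = E² + 3 = 3 + E²)
B = 116 (B = 2 - (3 + (-4)²)*(-5 - 1) = 2 - (3 + 16)*(-6) = 2 - 19*(-6) = 2 - 1*(-114) = 2 + 114 = 116)
(-497 + B)*(-308 + o(21, v(-4, -5))) = (-497 + 116)*(-308 - 21) = -381*(-329) = 125349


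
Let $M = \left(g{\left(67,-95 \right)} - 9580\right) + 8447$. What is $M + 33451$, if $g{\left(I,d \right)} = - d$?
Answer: $32413$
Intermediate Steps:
$M = -1038$ ($M = \left(\left(-1\right) \left(-95\right) - 9580\right) + 8447 = \left(95 - 9580\right) + 8447 = -9485 + 8447 = -1038$)
$M + 33451 = -1038 + 33451 = 32413$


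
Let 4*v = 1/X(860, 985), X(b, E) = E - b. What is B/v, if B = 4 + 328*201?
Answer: 32966000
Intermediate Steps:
B = 65932 (B = 4 + 65928 = 65932)
v = 1/500 (v = 1/(4*(985 - 1*860)) = 1/(4*(985 - 860)) = (¼)/125 = (¼)*(1/125) = 1/500 ≈ 0.0020000)
B/v = 65932/(1/500) = 65932*500 = 32966000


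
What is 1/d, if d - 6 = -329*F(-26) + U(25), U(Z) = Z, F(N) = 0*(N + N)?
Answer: 1/31 ≈ 0.032258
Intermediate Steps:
F(N) = 0 (F(N) = 0*(2*N) = 0)
d = 31 (d = 6 + (-329*0 + 25) = 6 + (0 + 25) = 6 + 25 = 31)
1/d = 1/31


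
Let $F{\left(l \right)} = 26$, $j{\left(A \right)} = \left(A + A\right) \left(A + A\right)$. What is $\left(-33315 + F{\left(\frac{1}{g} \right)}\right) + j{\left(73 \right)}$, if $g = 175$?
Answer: $-11973$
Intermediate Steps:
$j{\left(A \right)} = 4 A^{2}$ ($j{\left(A \right)} = 2 A 2 A = 4 A^{2}$)
$\left(-33315 + F{\left(\frac{1}{g} \right)}\right) + j{\left(73 \right)} = \left(-33315 + 26\right) + 4 \cdot 73^{2} = -33289 + 4 \cdot 5329 = -33289 + 21316 = -11973$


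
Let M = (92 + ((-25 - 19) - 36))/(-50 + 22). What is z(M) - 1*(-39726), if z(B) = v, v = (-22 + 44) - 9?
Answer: 39739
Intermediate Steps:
M = -3/7 (M = (92 + (-44 - 36))/(-28) = (92 - 80)*(-1/28) = 12*(-1/28) = -3/7 ≈ -0.42857)
v = 13 (v = 22 - 9 = 13)
z(B) = 13
z(M) - 1*(-39726) = 13 - 1*(-39726) = 13 + 39726 = 39739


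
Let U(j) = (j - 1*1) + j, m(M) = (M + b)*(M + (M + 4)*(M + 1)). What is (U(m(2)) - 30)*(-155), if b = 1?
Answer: -13795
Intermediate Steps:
m(M) = (1 + M)*(M + (1 + M)*(4 + M)) (m(M) = (M + 1)*(M + (M + 4)*(M + 1)) = (1 + M)*(M + (4 + M)*(1 + M)) = (1 + M)*(M + (1 + M)*(4 + M)))
U(j) = -1 + 2*j (U(j) = (j - 1) + j = (-1 + j) + j = -1 + 2*j)
(U(m(2)) - 30)*(-155) = ((-1 + 2*(4 + 2**3 + 7*2**2 + 10*2)) - 30)*(-155) = ((-1 + 2*(4 + 8 + 7*4 + 20)) - 30)*(-155) = ((-1 + 2*(4 + 8 + 28 + 20)) - 30)*(-155) = ((-1 + 2*60) - 30)*(-155) = ((-1 + 120) - 30)*(-155) = (119 - 30)*(-155) = 89*(-155) = -13795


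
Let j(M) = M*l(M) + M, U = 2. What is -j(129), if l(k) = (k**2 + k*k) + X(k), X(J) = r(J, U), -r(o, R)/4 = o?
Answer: -4226943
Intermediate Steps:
r(o, R) = -4*o
X(J) = -4*J
l(k) = -4*k + 2*k**2 (l(k) = (k**2 + k*k) - 4*k = (k**2 + k**2) - 4*k = 2*k**2 - 4*k = -4*k + 2*k**2)
j(M) = M + 2*M**2*(-2 + M) (j(M) = M*(2*M*(-2 + M)) + M = 2*M**2*(-2 + M) + M = M + 2*M**2*(-2 + M))
-j(129) = -129*(1 - 4*129 + 2*129**2) = -129*(1 - 516 + 2*16641) = -129*(1 - 516 + 33282) = -129*32767 = -1*4226943 = -4226943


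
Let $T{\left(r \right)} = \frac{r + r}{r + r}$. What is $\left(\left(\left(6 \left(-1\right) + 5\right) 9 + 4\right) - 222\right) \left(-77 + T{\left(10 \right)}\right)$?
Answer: $17252$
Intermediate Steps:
$T{\left(r \right)} = 1$ ($T{\left(r \right)} = \frac{2 r}{2 r} = 2 r \frac{1}{2 r} = 1$)
$\left(\left(\left(6 \left(-1\right) + 5\right) 9 + 4\right) - 222\right) \left(-77 + T{\left(10 \right)}\right) = \left(\left(\left(6 \left(-1\right) + 5\right) 9 + 4\right) - 222\right) \left(-77 + 1\right) = \left(\left(\left(-6 + 5\right) 9 + 4\right) - 222\right) \left(-76\right) = \left(\left(\left(-1\right) 9 + 4\right) - 222\right) \left(-76\right) = \left(\left(-9 + 4\right) - 222\right) \left(-76\right) = \left(-5 - 222\right) \left(-76\right) = \left(-227\right) \left(-76\right) = 17252$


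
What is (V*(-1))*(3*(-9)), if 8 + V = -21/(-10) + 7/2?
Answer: -324/5 ≈ -64.800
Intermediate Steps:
V = -12/5 (V = -8 + (-21/(-10) + 7/2) = -8 + (-21*(-⅒) + 7*(½)) = -8 + (21/10 + 7/2) = -8 + 28/5 = -12/5 ≈ -2.4000)
(V*(-1))*(3*(-9)) = (-12/5*(-1))*(3*(-9)) = (12/5)*(-27) = -324/5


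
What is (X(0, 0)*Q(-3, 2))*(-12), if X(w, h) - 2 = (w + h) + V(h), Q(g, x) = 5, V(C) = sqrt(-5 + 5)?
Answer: -120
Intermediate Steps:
V(C) = 0 (V(C) = sqrt(0) = 0)
X(w, h) = 2 + h + w (X(w, h) = 2 + ((w + h) + 0) = 2 + ((h + w) + 0) = 2 + (h + w) = 2 + h + w)
(X(0, 0)*Q(-3, 2))*(-12) = ((2 + 0 + 0)*5)*(-12) = (2*5)*(-12) = 10*(-12) = -120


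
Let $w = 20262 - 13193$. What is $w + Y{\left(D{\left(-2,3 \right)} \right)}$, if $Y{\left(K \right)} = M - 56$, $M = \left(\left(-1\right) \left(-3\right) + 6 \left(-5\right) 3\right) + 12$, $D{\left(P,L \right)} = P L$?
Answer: $6938$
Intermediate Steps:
$D{\left(P,L \right)} = L P$
$M = -75$ ($M = \left(3 - 90\right) + 12 = -87 + 12 = -75$)
$w = 7069$
$Y{\left(K \right)} = -131$ ($Y{\left(K \right)} = -75 - 56 = -131$)
$w + Y{\left(D{\left(-2,3 \right)} \right)} = 7069 - 131 = 6938$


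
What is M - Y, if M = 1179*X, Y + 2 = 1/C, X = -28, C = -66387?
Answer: -2191434869/66387 ≈ -33010.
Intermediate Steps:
Y = -132775/66387 (Y = -2 + 1/(-66387) = -2 - 1/66387 = -132775/66387 ≈ -2.0000)
M = -33012 (M = 1179*(-28) = -33012)
M - Y = -33012 - 1*(-132775/66387) = -33012 + 132775/66387 = -2191434869/66387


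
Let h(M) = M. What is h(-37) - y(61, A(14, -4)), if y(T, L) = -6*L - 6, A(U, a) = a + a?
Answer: -79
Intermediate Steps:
A(U, a) = 2*a
y(T, L) = -6 - 6*L
h(-37) - y(61, A(14, -4)) = -37 - (-6 - 12*(-4)) = -37 - (-6 - 6*(-8)) = -37 - (-6 + 48) = -37 - 1*42 = -37 - 42 = -79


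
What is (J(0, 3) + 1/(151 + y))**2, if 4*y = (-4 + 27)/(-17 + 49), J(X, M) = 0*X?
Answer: 16384/374461201 ≈ 4.3754e-5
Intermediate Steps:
J(X, M) = 0
y = 23/128 (y = ((-4 + 27)/(-17 + 49))/4 = (23/32)/4 = (23*(1/32))/4 = (1/4)*(23/32) = 23/128 ≈ 0.17969)
(J(0, 3) + 1/(151 + y))**2 = (0 + 1/(151 + 23/128))**2 = (0 + 1/(19351/128))**2 = (0 + 128/19351)**2 = (128/19351)**2 = 16384/374461201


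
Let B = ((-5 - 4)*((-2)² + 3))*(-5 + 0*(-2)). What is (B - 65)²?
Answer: 62500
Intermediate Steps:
B = 315 (B = (-9*(4 + 3))*(-5 + 0) = -9*7*(-5) = -63*(-5) = 315)
(B - 65)² = (315 - 65)² = 250² = 62500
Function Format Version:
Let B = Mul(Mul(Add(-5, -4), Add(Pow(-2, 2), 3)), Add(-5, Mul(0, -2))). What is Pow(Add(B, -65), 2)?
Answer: 62500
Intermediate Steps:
B = 315 (B = Mul(Mul(-9, Add(4, 3)), Add(-5, 0)) = Mul(Mul(-9, 7), -5) = Mul(-63, -5) = 315)
Pow(Add(B, -65), 2) = Pow(Add(315, -65), 2) = Pow(250, 2) = 62500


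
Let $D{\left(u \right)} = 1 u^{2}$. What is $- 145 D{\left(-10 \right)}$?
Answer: $-14500$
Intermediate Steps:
$D{\left(u \right)} = u^{2}$
$- 145 D{\left(-10 \right)} = - 145 \left(-10\right)^{2} = \left(-145\right) 100 = -14500$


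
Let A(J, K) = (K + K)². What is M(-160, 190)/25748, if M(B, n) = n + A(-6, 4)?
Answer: 127/12874 ≈ 0.0098648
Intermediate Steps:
A(J, K) = 4*K² (A(J, K) = (2*K)² = 4*K²)
M(B, n) = 64 + n (M(B, n) = n + 4*4² = n + 4*16 = n + 64 = 64 + n)
M(-160, 190)/25748 = (64 + 190)/25748 = 254*(1/25748) = 127/12874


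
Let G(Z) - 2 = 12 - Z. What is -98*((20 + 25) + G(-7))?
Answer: -6468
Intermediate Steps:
G(Z) = 14 - Z (G(Z) = 2 + (12 - Z) = 14 - Z)
-98*((20 + 25) + G(-7)) = -98*((20 + 25) + (14 - 1*(-7))) = -98*(45 + (14 + 7)) = -98*(45 + 21) = -98*66 = -6468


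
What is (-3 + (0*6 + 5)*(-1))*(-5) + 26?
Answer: 66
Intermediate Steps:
(-3 + (0*6 + 5)*(-1))*(-5) + 26 = (-3 + (0 + 5)*(-1))*(-5) + 26 = (-3 + 5*(-1))*(-5) + 26 = (-3 - 5)*(-5) + 26 = -8*(-5) + 26 = 40 + 26 = 66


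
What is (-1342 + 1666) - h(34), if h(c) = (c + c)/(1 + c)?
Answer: 11272/35 ≈ 322.06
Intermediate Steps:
h(c) = 2*c/(1 + c) (h(c) = (2*c)/(1 + c) = 2*c/(1 + c))
(-1342 + 1666) - h(34) = (-1342 + 1666) - 2*34/(1 + 34) = 324 - 2*34/35 = 324 - 1*68/35 = 324 - 68/35 = 11272/35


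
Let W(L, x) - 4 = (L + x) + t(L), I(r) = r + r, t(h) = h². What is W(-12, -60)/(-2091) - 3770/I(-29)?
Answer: 135839/2091 ≈ 64.964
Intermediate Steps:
I(r) = 2*r
W(L, x) = 4 + L + x + L² (W(L, x) = 4 + ((L + x) + L²) = 4 + (L + x + L²) = 4 + L + x + L²)
W(-12, -60)/(-2091) - 3770/I(-29) = (4 - 12 - 60 + (-12)²)/(-2091) - 3770/(2*(-29)) = (4 - 12 - 60 + 144)*(-1/2091) - 3770/(-58) = 76*(-1/2091) - 3770*(-1/58) = -76/2091 + 65 = 135839/2091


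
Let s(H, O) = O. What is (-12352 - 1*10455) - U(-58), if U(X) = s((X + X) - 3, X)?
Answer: -22749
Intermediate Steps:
U(X) = X
(-12352 - 1*10455) - U(-58) = (-12352 - 1*10455) - 1*(-58) = (-12352 - 10455) + 58 = -22807 + 58 = -22749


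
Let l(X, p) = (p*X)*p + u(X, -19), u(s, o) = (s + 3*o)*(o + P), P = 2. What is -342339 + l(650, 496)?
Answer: 159557980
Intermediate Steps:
u(s, o) = (2 + o)*(s + 3*o) (u(s, o) = (s + 3*o)*(o + 2) = (s + 3*o)*(2 + o) = (2 + o)*(s + 3*o))
l(X, p) = 969 - 17*X + X*p² (l(X, p) = (p*X)*p + (2*X + 3*(-19)² + 6*(-19) - 19*X) = (X*p)*p + (2*X + 3*361 - 114 - 19*X) = X*p² + (2*X + 1083 - 114 - 19*X) = X*p² + (969 - 17*X) = 969 - 17*X + X*p²)
-342339 + l(650, 496) = -342339 + (969 - 17*650 + 650*496²) = -342339 + (969 - 11050 + 650*246016) = -342339 + (969 - 11050 + 159910400) = -342339 + 159900319 = 159557980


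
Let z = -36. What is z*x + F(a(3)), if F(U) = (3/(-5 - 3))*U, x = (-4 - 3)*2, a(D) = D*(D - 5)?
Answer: 2025/4 ≈ 506.25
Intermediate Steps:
a(D) = D*(-5 + D)
x = -14 (x = -7*2 = -14)
F(U) = -3*U/8 (F(U) = (3/(-8))*U = (3*(-1/8))*U = -3*U/8)
z*x + F(a(3)) = -36*(-14) - 9*(-5 + 3)/8 = 504 - 9*(-2)/8 = 504 - 3/8*(-6) = 504 + 9/4 = 2025/4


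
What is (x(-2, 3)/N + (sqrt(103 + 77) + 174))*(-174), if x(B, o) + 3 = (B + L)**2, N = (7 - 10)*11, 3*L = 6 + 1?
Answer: -2998832/99 - 1044*sqrt(5) ≈ -32626.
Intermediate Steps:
L = 7/3 (L = (6 + 1)/3 = (1/3)*7 = 7/3 ≈ 2.3333)
N = -33 (N = -3*11 = -33)
x(B, o) = -3 + (7/3 + B)**2 (x(B, o) = -3 + (B + 7/3)**2 = -3 + (7/3 + B)**2)
(x(-2, 3)/N + (sqrt(103 + 77) + 174))*(-174) = ((-3 + (7 + 3*(-2))**2/9)/(-33) + (sqrt(103 + 77) + 174))*(-174) = ((-3 + (7 - 6)**2/9)*(-1/33) + (sqrt(180) + 174))*(-174) = ((-3 + (1/9)*1**2)*(-1/33) + (6*sqrt(5) + 174))*(-174) = ((-3 + (1/9)*1)*(-1/33) + (174 + 6*sqrt(5)))*(-174) = ((-3 + 1/9)*(-1/33) + (174 + 6*sqrt(5)))*(-174) = (-26/9*(-1/33) + (174 + 6*sqrt(5)))*(-174) = (26/297 + (174 + 6*sqrt(5)))*(-174) = (51704/297 + 6*sqrt(5))*(-174) = -2998832/99 - 1044*sqrt(5)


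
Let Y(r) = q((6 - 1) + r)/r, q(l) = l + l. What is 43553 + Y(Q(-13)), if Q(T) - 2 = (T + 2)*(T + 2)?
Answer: 5357275/123 ≈ 43555.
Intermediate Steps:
q(l) = 2*l
Q(T) = 2 + (2 + T)² (Q(T) = 2 + (T + 2)*(T + 2) = 2 + (2 + T)*(2 + T) = 2 + (2 + T)²)
Y(r) = (10 + 2*r)/r (Y(r) = (2*((6 - 1) + r))/r = (2*(5 + r))/r = (10 + 2*r)/r)
43553 + Y(Q(-13)) = 43553 + (2 + 10/(2 + (2 - 13)²)) = 43553 + (2 + 10/(2 + (-11)²)) = 43553 + (2 + 10/(2 + 121)) = 43553 + (2 + 10/123) = 43553 + 256/123 = 5357275/123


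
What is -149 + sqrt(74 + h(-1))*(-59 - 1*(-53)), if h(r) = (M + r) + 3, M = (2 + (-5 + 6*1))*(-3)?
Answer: -149 - 6*sqrt(67) ≈ -198.11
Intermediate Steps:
M = -9 (M = (2 + (-5 + 6))*(-3) = (2 + 1)*(-3) = 3*(-3) = -9)
h(r) = -6 + r (h(r) = (-9 + r) + 3 = -6 + r)
-149 + sqrt(74 + h(-1))*(-59 - 1*(-53)) = -149 + sqrt(74 + (-6 - 1))*(-59 - 1*(-53)) = -149 + sqrt(74 - 7)*(-59 + 53) = -149 + sqrt(67)*(-6) = -149 - 6*sqrt(67)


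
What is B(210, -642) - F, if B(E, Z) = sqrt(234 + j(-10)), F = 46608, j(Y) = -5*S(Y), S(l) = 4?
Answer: -46608 + sqrt(214) ≈ -46593.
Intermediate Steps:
j(Y) = -20 (j(Y) = -5*4 = -20)
B(E, Z) = sqrt(214) (B(E, Z) = sqrt(234 - 20) = sqrt(214))
B(210, -642) - F = sqrt(214) - 1*46608 = sqrt(214) - 46608 = -46608 + sqrt(214)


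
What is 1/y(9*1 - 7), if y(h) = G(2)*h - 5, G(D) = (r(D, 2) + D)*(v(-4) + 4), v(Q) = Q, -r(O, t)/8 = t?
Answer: -1/5 ≈ -0.20000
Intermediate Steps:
r(O, t) = -8*t
G(D) = 0 (G(D) = (-8*2 + D)*(-4 + 4) = (-16 + D)*0 = 0)
y(h) = -5 (y(h) = 0*h - 5 = 0 - 5 = -5)
1/y(9*1 - 7) = 1/(-5) = -1/5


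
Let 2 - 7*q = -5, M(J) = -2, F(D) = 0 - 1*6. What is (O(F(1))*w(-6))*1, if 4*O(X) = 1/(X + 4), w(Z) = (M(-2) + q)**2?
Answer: -1/8 ≈ -0.12500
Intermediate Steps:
F(D) = -6 (F(D) = 0 - 6 = -6)
q = 1 (q = 2/7 - 1/7*(-5) = 2/7 + 5/7 = 1)
w(Z) = 1 (w(Z) = (-2 + 1)**2 = (-1)**2 = 1)
O(X) = 1/(4*(4 + X)) (O(X) = 1/(4*(X + 4)) = 1/(4*(4 + X)))
(O(F(1))*w(-6))*1 = ((1/(4*(4 - 6)))*1)*1 = (((1/4)/(-2))*1)*1 = (((1/4)*(-1/2))*1)*1 = -1/8*1*1 = -1/8*1 = -1/8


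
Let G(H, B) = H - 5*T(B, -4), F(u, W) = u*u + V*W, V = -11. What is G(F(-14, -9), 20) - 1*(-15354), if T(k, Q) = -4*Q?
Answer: 15569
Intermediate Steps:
F(u, W) = u² - 11*W (F(u, W) = u*u - 11*W = u² - 11*W)
G(H, B) = -80 + H (G(H, B) = H - (-20)*(-4) = H - 5*16 = H - 80 = -80 + H)
G(F(-14, -9), 20) - 1*(-15354) = (-80 + ((-14)² - 11*(-9))) - 1*(-15354) = (-80 + (196 + 99)) + 15354 = (-80 + 295) + 15354 = 215 + 15354 = 15569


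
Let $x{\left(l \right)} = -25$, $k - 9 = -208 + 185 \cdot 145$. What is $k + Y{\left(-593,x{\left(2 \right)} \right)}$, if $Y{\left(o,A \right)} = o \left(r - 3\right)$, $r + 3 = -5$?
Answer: $33149$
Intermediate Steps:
$r = -8$ ($r = -3 - 5 = -8$)
$k = 26626$ ($k = 9 + \left(-208 + 185 \cdot 145\right) = 9 + \left(-208 + 26825\right) = 9 + 26617 = 26626$)
$Y{\left(o,A \right)} = - 11 o$ ($Y{\left(o,A \right)} = o \left(-8 - 3\right) = o \left(-11\right) = - 11 o$)
$k + Y{\left(-593,x{\left(2 \right)} \right)} = 26626 - -6523 = 26626 + 6523 = 33149$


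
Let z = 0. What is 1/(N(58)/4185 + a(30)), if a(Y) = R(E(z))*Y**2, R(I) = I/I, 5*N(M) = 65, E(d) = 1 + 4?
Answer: 4185/3766513 ≈ 0.0011111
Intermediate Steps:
E(d) = 5
N(M) = 13 (N(M) = (1/5)*65 = 13)
R(I) = 1
a(Y) = Y**2 (a(Y) = 1*Y**2 = Y**2)
1/(N(58)/4185 + a(30)) = 1/(13/4185 + 30**2) = 1/(13*(1/4185) + 900) = 1/(13/4185 + 900) = 1/(3766513/4185) = 4185/3766513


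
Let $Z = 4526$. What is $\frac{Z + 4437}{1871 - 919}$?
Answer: $\frac{8963}{952} \approx 9.4149$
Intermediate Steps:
$\frac{Z + 4437}{1871 - 919} = \frac{4526 + 4437}{1871 - 919} = \frac{8963}{952}$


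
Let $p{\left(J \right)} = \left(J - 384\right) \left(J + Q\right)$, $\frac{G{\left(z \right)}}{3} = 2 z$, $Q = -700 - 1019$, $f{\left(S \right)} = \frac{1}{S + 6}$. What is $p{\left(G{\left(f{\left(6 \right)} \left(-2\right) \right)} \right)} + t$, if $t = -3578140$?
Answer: $-2915940$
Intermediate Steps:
$f{\left(S \right)} = \frac{1}{6 + S}$
$Q = -1719$ ($Q = -700 - 1019 = -1719$)
$G{\left(z \right)} = 6 z$ ($G{\left(z \right)} = 3 \cdot 2 z = 6 z$)
$p{\left(J \right)} = \left(-1719 + J\right) \left(-384 + J\right)$ ($p{\left(J \right)} = \left(J - 384\right) \left(J - 1719\right) = \left(-384 + J\right) \left(-1719 + J\right) = \left(-1719 + J\right) \left(-384 + J\right)$)
$p{\left(G{\left(f{\left(6 \right)} \left(-2\right) \right)} \right)} + t = \left(660096 + \left(6 \frac{1}{6 + 6} \left(-2\right)\right)^{2} - 2103 \cdot 6 \frac{1}{6 + 6} \left(-2\right)\right) - 3578140 = \left(660096 + \left(6 \cdot \frac{1}{12} \left(-2\right)\right)^{2} - 2103 \cdot 6 \cdot \frac{1}{12} \left(-2\right)\right) - 3578140 = \left(660096 + \left(6 \left(- \frac{1}{6}\right)\right)^{2} - 2103 \cdot 6 \left(- \frac{1}{6}\right)\right) - 3578140 = \left(660096 + \left(-1\right)^{2} - -2103\right) - 3578140 = \left(660096 + 1 + 2103\right) - 3578140 = 662200 - 3578140 = -2915940$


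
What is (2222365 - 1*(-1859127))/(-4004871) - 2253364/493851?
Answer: -1226675671304/219756616469 ≈ -5.5820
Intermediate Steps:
(2222365 - 1*(-1859127))/(-4004871) - 2253364/493851 = (2222365 + 1859127)*(-1/4004871) - 2253364*1/493851 = 4081492*(-1/4004871) - 2253364/493851 = -4081492/4004871 - 2253364/493851 = -1226675671304/219756616469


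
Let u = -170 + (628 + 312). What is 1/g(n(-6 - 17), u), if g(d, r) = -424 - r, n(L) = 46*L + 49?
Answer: -1/1194 ≈ -0.00083752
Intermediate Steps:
n(L) = 49 + 46*L
u = 770 (u = -170 + 940 = 770)
1/g(n(-6 - 17), u) = 1/(-424 - 1*770) = 1/(-424 - 770) = 1/(-1194) = -1/1194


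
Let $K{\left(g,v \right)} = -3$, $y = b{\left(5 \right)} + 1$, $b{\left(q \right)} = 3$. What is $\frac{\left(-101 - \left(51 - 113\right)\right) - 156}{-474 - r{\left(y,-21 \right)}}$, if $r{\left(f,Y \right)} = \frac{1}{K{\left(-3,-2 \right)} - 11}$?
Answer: $\frac{546}{1327} \approx 0.41145$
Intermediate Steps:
$y = 4$ ($y = 3 + 1 = 4$)
$r{\left(f,Y \right)} = - \frac{1}{14}$ ($r{\left(f,Y \right)} = \frac{1}{-3 - 11} = \frac{1}{-14} = - \frac{1}{14}$)
$\frac{\left(-101 - \left(51 - 113\right)\right) - 156}{-474 - r{\left(y,-21 \right)}} = \frac{\left(-101 - \left(51 - 113\right)\right) - 156}{-474 - - \frac{1}{14}} = \frac{\left(-101 - -62\right) - 156}{-474 + \frac{1}{14}} = \frac{\left(-101 + 62\right) - 156}{- \frac{6635}{14}} = \left(-39 - 156\right) \left(- \frac{14}{6635}\right) = \left(-195\right) \left(- \frac{14}{6635}\right) = \frac{546}{1327}$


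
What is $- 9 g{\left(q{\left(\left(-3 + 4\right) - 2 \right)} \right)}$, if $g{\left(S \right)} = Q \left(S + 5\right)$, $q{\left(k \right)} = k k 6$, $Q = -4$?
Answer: $396$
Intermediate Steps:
$q{\left(k \right)} = 6 k^{2}$ ($q{\left(k \right)} = k^{2} \cdot 6 = 6 k^{2}$)
$g{\left(S \right)} = -20 - 4 S$ ($g{\left(S \right)} = - 4 \left(S + 5\right) = - 4 \left(5 + S\right) = -20 - 4 S$)
$- 9 g{\left(q{\left(\left(-3 + 4\right) - 2 \right)} \right)} = - 9 \left(-20 - 4 \cdot 6 \left(\left(-3 + 4\right) - 2\right)^{2}\right) = - 9 \left(-20 - 4 \cdot 6 \left(1 - 2\right)^{2}\right) = - 9 \left(-20 - 4 \cdot 6 \left(-1\right)^{2}\right) = - 9 \left(-20 - 4 \cdot 6 \cdot 1\right) = - 9 \left(-20 - 24\right) = \left(-9\right) \left(-44\right) = 396$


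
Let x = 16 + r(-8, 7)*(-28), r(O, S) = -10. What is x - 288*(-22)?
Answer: 6632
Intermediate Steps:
x = 296 (x = 16 - 10*(-28) = 16 + 280 = 296)
x - 288*(-22) = 296 - 288*(-22) = 296 - 1*(-6336) = 296 + 6336 = 6632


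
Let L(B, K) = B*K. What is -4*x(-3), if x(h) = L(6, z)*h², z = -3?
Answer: 648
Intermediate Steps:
x(h) = -18*h² (x(h) = (6*(-3))*h² = -18*h²)
-4*x(-3) = -(-72)*(-3)² = -(-72)*9 = -4*(-162) = 648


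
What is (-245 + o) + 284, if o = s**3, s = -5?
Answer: -86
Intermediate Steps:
o = -125 (o = (-5)**3 = -125)
(-245 + o) + 284 = (-245 - 125) + 284 = -370 + 284 = -86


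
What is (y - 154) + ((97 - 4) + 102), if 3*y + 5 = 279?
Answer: 397/3 ≈ 132.33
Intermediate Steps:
y = 274/3 (y = -5/3 + (⅓)*279 = -5/3 + 93 = 274/3 ≈ 91.333)
(y - 154) + ((97 - 4) + 102) = (274/3 - 154) + ((97 - 4) + 102) = -188/3 + (93 + 102) = -188/3 + 195 = 397/3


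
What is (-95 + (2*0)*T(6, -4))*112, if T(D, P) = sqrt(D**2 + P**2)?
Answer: -10640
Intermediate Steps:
(-95 + (2*0)*T(6, -4))*112 = (-95 + (2*0)*sqrt(6**2 + (-4)**2))*112 = (-95 + 0*sqrt(36 + 16))*112 = (-95 + 0*sqrt(52))*112 = (-95 + 0*(2*sqrt(13)))*112 = (-95 + 0)*112 = -95*112 = -10640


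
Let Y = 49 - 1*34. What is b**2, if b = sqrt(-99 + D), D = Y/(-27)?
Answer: -896/9 ≈ -99.556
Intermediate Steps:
Y = 15 (Y = 49 - 34 = 15)
D = -5/9 (D = 15/(-27) = 15*(-1/27) = -5/9 ≈ -0.55556)
b = 8*I*sqrt(14)/3 (b = sqrt(-99 - 5/9) = sqrt(-896/9) = 8*I*sqrt(14)/3 ≈ 9.9778*I)
b**2 = (8*I*sqrt(14)/3)**2 = -896/9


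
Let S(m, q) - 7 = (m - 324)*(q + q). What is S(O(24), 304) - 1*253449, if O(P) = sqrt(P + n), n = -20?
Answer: -449218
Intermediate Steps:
O(P) = sqrt(-20 + P) (O(P) = sqrt(P - 20) = sqrt(-20 + P))
S(m, q) = 7 + 2*q*(-324 + m) (S(m, q) = 7 + (m - 324)*(q + q) = 7 + (-324 + m)*(2*q) = 7 + 2*q*(-324 + m))
S(O(24), 304) - 1*253449 = (7 - 648*304 + 2*sqrt(-20 + 24)*304) - 1*253449 = (7 - 196992 + 2*sqrt(4)*304) - 253449 = (7 - 196992 + 2*2*304) - 253449 = (7 - 196992 + 1216) - 253449 = -195769 - 253449 = -449218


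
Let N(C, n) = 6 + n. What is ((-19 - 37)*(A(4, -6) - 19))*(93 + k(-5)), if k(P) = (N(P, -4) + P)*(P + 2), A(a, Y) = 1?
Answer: 102816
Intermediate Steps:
k(P) = (2 + P)² (k(P) = ((6 - 4) + P)*(P + 2) = (2 + P)*(2 + P) = (2 + P)²)
((-19 - 37)*(A(4, -6) - 19))*(93 + k(-5)) = ((-19 - 37)*(1 - 19))*(93 + (4 + (-5)² + 4*(-5))) = (-56*(-18))*(93 + (4 + 25 - 20)) = 1008*(93 + 9) = 1008*102 = 102816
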